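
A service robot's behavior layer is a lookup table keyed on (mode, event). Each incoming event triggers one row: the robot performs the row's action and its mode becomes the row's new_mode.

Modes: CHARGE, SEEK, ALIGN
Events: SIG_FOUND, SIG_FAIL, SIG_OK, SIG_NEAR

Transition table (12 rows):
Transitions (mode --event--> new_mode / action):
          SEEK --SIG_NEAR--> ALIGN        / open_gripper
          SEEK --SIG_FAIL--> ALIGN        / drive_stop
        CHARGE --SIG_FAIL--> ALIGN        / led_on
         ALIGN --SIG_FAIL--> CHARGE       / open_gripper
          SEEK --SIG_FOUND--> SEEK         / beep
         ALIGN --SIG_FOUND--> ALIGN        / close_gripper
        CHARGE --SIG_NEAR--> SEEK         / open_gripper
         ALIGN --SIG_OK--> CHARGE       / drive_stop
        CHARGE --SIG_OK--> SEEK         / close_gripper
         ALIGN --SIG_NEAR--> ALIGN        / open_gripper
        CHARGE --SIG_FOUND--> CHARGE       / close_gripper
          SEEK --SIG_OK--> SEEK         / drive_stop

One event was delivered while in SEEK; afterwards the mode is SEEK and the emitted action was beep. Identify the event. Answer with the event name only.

try SIG_FOUND: (SEEK, SIG_FOUND) → (SEEK, beep)  ← matches
try SIG_FAIL: (SEEK, SIG_FAIL) → (ALIGN, drive_stop)
try SIG_OK: (SEEK, SIG_OK) → (SEEK, drive_stop)
try SIG_NEAR: (SEEK, SIG_NEAR) → (ALIGN, open_gripper)

SIG_FOUND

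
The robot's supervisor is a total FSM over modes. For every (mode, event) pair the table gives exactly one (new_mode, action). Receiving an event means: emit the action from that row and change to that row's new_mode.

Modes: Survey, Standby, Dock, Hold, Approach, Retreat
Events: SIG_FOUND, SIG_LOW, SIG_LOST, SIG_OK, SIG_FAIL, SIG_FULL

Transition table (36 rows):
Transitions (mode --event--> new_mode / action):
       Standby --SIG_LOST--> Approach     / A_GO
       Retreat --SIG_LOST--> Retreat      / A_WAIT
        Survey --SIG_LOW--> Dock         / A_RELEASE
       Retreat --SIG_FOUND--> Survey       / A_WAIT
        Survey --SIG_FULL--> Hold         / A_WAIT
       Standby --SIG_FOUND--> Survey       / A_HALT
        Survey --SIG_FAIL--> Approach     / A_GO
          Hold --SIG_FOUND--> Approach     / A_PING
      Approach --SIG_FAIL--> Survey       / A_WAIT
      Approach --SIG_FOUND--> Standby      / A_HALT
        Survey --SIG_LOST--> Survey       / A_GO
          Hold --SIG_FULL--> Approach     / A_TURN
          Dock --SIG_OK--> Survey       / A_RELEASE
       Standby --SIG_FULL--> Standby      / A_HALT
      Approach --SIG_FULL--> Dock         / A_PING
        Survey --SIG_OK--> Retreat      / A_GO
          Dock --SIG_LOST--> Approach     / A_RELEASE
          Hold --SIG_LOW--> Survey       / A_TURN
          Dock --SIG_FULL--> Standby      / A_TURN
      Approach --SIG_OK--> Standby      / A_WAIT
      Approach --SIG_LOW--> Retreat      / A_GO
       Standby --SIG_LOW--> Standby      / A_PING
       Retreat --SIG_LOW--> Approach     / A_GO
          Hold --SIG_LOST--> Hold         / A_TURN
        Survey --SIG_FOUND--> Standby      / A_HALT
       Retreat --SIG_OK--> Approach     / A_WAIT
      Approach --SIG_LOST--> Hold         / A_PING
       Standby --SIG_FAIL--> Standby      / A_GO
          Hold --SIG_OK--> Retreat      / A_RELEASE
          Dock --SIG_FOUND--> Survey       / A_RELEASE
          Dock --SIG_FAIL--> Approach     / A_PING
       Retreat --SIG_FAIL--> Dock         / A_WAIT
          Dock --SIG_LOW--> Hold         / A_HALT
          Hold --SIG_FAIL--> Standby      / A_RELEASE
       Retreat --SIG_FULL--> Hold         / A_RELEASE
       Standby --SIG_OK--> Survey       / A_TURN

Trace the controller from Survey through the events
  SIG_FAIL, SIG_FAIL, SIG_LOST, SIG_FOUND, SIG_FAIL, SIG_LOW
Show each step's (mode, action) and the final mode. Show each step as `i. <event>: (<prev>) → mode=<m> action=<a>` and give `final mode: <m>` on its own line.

final mode: Standby

1. SIG_FAIL: (Survey) → mode=Approach action=A_GO
2. SIG_FAIL: (Approach) → mode=Survey action=A_WAIT
3. SIG_LOST: (Survey) → mode=Survey action=A_GO
4. SIG_FOUND: (Survey) → mode=Standby action=A_HALT
5. SIG_FAIL: (Standby) → mode=Standby action=A_GO
6. SIG_LOW: (Standby) → mode=Standby action=A_PING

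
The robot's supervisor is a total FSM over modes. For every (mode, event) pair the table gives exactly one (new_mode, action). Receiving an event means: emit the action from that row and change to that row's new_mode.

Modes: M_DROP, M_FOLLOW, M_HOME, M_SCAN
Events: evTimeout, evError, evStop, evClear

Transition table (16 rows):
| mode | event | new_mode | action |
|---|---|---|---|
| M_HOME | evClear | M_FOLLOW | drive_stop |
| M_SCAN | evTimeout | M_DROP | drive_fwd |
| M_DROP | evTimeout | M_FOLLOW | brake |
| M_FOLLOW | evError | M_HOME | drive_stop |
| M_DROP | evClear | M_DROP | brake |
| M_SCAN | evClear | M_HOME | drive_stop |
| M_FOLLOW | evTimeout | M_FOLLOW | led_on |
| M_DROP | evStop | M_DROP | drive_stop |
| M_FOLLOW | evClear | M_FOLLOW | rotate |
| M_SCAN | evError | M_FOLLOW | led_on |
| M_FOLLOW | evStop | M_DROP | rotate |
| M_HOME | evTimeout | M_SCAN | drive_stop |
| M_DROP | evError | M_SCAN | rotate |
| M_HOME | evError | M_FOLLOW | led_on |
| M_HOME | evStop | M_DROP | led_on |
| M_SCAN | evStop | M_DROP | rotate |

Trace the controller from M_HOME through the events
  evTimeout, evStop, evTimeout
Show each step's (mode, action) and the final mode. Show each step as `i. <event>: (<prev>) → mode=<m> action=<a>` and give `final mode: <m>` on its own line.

1. evTimeout: (M_HOME) → mode=M_SCAN action=drive_stop
2. evStop: (M_SCAN) → mode=M_DROP action=rotate
3. evTimeout: (M_DROP) → mode=M_FOLLOW action=brake

final mode: M_FOLLOW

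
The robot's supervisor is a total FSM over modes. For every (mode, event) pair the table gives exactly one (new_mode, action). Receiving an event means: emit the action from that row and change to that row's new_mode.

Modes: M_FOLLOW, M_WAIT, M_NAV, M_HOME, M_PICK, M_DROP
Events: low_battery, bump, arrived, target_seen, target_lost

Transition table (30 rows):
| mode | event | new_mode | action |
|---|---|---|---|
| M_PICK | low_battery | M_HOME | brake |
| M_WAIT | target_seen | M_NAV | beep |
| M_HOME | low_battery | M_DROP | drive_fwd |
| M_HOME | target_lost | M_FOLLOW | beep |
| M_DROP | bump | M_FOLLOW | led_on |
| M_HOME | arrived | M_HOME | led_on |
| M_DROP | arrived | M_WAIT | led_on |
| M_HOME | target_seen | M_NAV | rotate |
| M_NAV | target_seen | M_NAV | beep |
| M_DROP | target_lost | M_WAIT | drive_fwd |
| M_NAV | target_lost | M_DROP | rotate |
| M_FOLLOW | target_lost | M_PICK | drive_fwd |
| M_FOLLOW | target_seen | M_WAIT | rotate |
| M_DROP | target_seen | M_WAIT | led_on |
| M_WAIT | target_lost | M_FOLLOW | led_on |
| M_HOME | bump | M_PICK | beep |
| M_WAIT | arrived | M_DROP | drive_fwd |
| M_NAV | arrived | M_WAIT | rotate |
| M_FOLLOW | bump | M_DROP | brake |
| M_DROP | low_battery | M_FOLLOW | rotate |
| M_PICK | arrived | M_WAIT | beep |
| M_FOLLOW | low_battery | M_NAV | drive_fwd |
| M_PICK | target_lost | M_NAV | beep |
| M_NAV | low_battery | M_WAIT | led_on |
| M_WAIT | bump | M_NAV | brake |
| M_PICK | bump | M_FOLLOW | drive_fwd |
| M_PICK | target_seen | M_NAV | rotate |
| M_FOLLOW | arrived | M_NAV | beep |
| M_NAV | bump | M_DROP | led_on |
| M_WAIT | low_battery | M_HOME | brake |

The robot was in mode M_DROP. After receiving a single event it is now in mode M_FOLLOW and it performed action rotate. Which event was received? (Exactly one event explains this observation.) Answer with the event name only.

low_battery

try low_battery: (M_DROP, low_battery) → (M_FOLLOW, rotate)  ← matches
try bump: (M_DROP, bump) → (M_FOLLOW, led_on)
try arrived: (M_DROP, arrived) → (M_WAIT, led_on)
try target_seen: (M_DROP, target_seen) → (M_WAIT, led_on)
try target_lost: (M_DROP, target_lost) → (M_WAIT, drive_fwd)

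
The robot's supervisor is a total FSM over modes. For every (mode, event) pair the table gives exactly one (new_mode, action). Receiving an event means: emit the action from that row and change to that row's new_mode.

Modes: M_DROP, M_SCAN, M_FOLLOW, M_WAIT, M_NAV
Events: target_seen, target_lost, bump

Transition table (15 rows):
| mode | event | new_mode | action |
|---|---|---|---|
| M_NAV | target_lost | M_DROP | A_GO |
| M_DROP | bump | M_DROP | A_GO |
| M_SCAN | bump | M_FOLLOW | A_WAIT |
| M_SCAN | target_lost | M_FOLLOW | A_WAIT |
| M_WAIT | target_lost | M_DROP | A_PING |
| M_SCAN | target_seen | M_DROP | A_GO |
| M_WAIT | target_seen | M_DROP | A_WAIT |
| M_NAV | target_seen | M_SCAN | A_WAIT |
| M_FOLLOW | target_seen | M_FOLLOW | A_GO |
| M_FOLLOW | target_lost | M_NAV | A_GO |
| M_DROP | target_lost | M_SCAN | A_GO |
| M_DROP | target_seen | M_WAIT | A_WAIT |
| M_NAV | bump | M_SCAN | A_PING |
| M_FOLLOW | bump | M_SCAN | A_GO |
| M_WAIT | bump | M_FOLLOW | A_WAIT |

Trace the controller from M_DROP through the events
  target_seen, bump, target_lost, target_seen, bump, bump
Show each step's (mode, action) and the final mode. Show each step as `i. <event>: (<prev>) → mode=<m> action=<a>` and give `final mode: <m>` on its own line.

1. target_seen: (M_DROP) → mode=M_WAIT action=A_WAIT
2. bump: (M_WAIT) → mode=M_FOLLOW action=A_WAIT
3. target_lost: (M_FOLLOW) → mode=M_NAV action=A_GO
4. target_seen: (M_NAV) → mode=M_SCAN action=A_WAIT
5. bump: (M_SCAN) → mode=M_FOLLOW action=A_WAIT
6. bump: (M_FOLLOW) → mode=M_SCAN action=A_GO

final mode: M_SCAN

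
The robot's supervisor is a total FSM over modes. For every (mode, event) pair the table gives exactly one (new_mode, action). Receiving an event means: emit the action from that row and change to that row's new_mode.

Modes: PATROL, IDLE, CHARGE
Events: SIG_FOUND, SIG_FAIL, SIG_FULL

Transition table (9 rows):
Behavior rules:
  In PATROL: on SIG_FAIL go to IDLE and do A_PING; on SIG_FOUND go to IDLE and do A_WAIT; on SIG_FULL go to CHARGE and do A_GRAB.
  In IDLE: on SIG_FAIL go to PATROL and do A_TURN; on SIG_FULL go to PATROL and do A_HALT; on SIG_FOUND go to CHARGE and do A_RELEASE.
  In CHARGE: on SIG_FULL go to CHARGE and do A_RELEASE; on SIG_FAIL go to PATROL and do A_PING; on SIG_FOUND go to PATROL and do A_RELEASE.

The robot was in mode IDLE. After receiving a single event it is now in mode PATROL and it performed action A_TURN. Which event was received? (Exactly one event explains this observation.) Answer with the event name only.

try SIG_FOUND: (IDLE, SIG_FOUND) → (CHARGE, A_RELEASE)
try SIG_FAIL: (IDLE, SIG_FAIL) → (PATROL, A_TURN)  ← matches
try SIG_FULL: (IDLE, SIG_FULL) → (PATROL, A_HALT)

SIG_FAIL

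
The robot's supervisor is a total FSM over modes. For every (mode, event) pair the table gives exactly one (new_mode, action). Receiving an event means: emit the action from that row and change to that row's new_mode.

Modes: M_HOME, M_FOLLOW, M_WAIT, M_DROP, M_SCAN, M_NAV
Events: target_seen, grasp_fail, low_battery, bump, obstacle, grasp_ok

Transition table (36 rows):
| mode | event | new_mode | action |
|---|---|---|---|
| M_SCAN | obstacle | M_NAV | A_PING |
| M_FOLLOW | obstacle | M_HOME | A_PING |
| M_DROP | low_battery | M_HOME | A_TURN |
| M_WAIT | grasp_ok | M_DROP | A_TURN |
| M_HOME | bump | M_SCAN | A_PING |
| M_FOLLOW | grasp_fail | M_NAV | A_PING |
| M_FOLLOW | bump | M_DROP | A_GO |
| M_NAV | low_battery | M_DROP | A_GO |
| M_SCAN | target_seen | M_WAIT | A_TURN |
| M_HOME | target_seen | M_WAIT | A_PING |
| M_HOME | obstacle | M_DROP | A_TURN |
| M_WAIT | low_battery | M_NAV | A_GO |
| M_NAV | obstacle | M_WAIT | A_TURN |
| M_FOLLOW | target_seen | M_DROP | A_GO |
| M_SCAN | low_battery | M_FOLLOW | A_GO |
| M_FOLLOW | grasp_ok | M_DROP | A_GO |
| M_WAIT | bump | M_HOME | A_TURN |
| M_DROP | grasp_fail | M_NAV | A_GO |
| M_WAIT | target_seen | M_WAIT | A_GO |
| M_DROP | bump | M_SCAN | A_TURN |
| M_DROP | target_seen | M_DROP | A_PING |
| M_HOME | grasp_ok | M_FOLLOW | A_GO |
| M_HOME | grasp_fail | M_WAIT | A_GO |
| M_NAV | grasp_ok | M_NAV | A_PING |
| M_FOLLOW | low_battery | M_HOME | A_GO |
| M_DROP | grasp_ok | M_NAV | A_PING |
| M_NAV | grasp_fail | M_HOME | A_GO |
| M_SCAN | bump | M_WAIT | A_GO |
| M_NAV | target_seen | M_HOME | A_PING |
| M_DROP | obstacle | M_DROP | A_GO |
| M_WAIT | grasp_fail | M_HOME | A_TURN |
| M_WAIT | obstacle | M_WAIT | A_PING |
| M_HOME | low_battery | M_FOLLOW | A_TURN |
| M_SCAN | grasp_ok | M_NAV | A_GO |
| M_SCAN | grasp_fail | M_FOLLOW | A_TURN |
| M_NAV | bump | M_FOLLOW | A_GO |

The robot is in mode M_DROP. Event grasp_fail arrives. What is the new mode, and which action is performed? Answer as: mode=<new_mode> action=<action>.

current mode = M_DROP; filter table to that mode:
  (M_DROP, low_battery) → (M_HOME, A_TURN)
  (M_DROP, grasp_fail) → (M_NAV, A_GO)  ← event matches
  (M_DROP, bump) → (M_SCAN, A_TURN)
  (M_DROP, target_seen) → (M_DROP, A_PING)
  (M_DROP, grasp_ok) → (M_NAV, A_PING)
  (M_DROP, obstacle) → (M_DROP, A_GO)
event = grasp_fail selects (M_NAV, A_GO)

mode=M_NAV action=A_GO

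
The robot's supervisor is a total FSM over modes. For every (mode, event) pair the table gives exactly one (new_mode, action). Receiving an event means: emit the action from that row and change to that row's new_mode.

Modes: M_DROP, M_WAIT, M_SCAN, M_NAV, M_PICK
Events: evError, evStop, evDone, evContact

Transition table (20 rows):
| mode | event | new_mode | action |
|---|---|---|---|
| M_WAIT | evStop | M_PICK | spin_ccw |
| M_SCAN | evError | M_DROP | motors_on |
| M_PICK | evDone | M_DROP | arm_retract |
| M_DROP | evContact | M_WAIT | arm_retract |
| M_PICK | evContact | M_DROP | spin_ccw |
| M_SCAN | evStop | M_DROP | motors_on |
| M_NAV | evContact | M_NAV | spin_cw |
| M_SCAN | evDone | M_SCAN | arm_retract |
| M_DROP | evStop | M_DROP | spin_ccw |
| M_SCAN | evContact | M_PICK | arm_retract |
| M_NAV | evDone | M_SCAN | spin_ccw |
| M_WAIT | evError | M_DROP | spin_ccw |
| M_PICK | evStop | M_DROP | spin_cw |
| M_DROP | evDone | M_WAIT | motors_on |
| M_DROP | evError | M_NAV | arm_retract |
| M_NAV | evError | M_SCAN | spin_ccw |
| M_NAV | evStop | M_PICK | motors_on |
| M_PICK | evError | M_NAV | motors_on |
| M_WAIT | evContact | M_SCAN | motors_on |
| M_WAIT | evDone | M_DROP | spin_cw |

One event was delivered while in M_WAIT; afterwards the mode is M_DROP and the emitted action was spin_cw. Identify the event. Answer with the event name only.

try evError: (M_WAIT, evError) → (M_DROP, spin_ccw)
try evStop: (M_WAIT, evStop) → (M_PICK, spin_ccw)
try evDone: (M_WAIT, evDone) → (M_DROP, spin_cw)  ← matches
try evContact: (M_WAIT, evContact) → (M_SCAN, motors_on)

evDone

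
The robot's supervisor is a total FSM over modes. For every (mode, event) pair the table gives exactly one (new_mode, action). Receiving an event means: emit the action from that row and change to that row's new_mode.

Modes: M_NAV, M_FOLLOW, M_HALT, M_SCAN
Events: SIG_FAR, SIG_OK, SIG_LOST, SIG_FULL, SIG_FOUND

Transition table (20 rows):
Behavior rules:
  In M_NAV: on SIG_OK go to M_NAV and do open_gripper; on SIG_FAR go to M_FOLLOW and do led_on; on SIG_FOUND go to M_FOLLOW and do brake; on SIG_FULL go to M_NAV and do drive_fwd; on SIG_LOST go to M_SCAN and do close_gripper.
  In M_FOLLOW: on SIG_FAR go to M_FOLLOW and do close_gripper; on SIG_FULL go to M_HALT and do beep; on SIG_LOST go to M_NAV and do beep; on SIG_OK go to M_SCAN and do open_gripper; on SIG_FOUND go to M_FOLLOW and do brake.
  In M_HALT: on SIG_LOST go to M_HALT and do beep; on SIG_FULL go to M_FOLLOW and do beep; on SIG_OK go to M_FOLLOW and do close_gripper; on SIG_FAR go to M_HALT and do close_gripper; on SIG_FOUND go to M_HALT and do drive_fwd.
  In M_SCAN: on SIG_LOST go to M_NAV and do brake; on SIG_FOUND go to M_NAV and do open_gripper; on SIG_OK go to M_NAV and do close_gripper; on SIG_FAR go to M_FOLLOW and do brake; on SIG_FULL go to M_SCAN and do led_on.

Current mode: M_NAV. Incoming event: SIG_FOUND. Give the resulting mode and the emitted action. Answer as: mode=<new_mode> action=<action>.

current mode = M_NAV; filter table to that mode:
  (M_NAV, SIG_OK) → (M_NAV, open_gripper)
  (M_NAV, SIG_FAR) → (M_FOLLOW, led_on)
  (M_NAV, SIG_FOUND) → (M_FOLLOW, brake)  ← event matches
  (M_NAV, SIG_FULL) → (M_NAV, drive_fwd)
  (M_NAV, SIG_LOST) → (M_SCAN, close_gripper)
event = SIG_FOUND selects (M_FOLLOW, brake)

mode=M_FOLLOW action=brake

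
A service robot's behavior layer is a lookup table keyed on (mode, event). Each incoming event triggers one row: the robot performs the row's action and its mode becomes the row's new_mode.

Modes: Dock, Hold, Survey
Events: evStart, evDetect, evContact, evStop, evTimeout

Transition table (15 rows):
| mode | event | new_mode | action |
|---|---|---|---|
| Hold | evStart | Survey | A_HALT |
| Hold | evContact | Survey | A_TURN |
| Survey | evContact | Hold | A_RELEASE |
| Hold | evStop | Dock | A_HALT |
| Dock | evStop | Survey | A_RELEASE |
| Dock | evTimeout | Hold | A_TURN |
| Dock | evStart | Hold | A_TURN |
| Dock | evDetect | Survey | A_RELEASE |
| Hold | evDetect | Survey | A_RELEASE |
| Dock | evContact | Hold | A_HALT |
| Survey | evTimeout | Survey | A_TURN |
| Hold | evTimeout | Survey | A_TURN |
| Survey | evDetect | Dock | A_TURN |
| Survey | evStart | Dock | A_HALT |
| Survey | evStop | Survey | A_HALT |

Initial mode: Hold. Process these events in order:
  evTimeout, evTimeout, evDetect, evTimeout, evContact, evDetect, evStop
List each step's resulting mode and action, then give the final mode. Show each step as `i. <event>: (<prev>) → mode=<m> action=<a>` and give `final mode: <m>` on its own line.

final mode: Survey

1. evTimeout: (Hold) → mode=Survey action=A_TURN
2. evTimeout: (Survey) → mode=Survey action=A_TURN
3. evDetect: (Survey) → mode=Dock action=A_TURN
4. evTimeout: (Dock) → mode=Hold action=A_TURN
5. evContact: (Hold) → mode=Survey action=A_TURN
6. evDetect: (Survey) → mode=Dock action=A_TURN
7. evStop: (Dock) → mode=Survey action=A_RELEASE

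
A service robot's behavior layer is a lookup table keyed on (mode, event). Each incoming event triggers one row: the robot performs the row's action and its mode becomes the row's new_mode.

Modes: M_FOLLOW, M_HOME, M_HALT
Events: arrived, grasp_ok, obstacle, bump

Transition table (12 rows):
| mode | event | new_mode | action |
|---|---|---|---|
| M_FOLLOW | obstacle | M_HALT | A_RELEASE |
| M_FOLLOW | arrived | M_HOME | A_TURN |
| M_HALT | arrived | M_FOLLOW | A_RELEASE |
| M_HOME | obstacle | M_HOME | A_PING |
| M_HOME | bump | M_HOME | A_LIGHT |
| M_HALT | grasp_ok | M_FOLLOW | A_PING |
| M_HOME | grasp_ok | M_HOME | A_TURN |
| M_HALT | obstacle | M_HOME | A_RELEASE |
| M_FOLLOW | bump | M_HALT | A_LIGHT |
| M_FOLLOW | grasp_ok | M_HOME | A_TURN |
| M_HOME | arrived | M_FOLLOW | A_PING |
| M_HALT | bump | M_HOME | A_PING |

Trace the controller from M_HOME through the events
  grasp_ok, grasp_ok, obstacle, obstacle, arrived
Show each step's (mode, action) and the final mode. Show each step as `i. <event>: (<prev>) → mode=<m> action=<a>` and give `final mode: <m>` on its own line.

final mode: M_FOLLOW

1. grasp_ok: (M_HOME) → mode=M_HOME action=A_TURN
2. grasp_ok: (M_HOME) → mode=M_HOME action=A_TURN
3. obstacle: (M_HOME) → mode=M_HOME action=A_PING
4. obstacle: (M_HOME) → mode=M_HOME action=A_PING
5. arrived: (M_HOME) → mode=M_FOLLOW action=A_PING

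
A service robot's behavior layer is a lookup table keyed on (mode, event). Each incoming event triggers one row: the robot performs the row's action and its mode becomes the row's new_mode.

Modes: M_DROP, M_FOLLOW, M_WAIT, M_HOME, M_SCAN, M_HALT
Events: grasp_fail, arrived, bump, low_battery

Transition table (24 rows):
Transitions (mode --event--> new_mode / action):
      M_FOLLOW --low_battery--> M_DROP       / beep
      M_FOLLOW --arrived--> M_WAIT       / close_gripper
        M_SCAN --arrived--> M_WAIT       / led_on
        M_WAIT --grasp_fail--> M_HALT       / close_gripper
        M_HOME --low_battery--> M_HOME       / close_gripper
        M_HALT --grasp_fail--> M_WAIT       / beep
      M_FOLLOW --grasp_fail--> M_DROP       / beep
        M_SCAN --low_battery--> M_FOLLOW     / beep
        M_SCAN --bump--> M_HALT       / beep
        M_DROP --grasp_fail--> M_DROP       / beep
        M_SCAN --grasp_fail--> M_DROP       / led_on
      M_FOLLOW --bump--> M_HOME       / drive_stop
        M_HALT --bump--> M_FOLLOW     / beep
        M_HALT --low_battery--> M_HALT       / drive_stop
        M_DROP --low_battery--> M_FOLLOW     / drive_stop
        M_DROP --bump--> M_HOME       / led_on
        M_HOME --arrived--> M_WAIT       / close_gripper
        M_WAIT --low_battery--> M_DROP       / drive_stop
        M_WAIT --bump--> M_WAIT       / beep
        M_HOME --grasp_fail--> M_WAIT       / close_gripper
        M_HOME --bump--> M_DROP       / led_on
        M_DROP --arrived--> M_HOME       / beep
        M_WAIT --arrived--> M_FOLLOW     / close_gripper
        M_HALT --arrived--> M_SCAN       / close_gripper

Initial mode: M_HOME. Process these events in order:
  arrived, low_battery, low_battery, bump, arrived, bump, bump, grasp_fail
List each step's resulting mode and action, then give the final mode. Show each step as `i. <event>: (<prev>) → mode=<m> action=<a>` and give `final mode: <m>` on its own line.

1. arrived: (M_HOME) → mode=M_WAIT action=close_gripper
2. low_battery: (M_WAIT) → mode=M_DROP action=drive_stop
3. low_battery: (M_DROP) → mode=M_FOLLOW action=drive_stop
4. bump: (M_FOLLOW) → mode=M_HOME action=drive_stop
5. arrived: (M_HOME) → mode=M_WAIT action=close_gripper
6. bump: (M_WAIT) → mode=M_WAIT action=beep
7. bump: (M_WAIT) → mode=M_WAIT action=beep
8. grasp_fail: (M_WAIT) → mode=M_HALT action=close_gripper

final mode: M_HALT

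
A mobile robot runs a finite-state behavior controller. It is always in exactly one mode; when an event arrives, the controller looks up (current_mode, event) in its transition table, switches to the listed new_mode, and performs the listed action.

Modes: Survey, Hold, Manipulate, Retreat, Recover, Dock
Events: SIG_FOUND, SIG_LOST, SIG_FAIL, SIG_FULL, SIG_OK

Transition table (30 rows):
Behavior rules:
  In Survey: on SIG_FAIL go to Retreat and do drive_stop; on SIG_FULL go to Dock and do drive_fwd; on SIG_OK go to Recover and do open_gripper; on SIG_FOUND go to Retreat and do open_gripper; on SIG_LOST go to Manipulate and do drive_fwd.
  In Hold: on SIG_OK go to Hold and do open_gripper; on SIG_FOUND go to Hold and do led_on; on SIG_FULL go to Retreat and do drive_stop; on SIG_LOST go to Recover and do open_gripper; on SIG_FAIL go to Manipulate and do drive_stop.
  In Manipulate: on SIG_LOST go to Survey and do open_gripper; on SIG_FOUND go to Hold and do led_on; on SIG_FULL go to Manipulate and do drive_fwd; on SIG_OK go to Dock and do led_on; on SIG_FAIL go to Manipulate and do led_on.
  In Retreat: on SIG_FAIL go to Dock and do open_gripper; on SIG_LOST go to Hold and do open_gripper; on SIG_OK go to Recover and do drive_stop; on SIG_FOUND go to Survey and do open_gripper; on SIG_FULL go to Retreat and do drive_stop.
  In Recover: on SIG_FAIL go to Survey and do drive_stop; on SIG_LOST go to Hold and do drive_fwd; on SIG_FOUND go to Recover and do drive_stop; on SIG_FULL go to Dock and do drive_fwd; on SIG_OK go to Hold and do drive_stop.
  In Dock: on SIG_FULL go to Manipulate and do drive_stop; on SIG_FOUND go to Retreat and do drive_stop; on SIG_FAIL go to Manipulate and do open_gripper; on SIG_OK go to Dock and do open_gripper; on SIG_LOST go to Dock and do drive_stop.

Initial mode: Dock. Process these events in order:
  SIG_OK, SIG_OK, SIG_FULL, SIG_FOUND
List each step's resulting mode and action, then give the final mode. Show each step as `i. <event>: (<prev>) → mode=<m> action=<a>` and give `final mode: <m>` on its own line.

final mode: Hold

1. SIG_OK: (Dock) → mode=Dock action=open_gripper
2. SIG_OK: (Dock) → mode=Dock action=open_gripper
3. SIG_FULL: (Dock) → mode=Manipulate action=drive_stop
4. SIG_FOUND: (Manipulate) → mode=Hold action=led_on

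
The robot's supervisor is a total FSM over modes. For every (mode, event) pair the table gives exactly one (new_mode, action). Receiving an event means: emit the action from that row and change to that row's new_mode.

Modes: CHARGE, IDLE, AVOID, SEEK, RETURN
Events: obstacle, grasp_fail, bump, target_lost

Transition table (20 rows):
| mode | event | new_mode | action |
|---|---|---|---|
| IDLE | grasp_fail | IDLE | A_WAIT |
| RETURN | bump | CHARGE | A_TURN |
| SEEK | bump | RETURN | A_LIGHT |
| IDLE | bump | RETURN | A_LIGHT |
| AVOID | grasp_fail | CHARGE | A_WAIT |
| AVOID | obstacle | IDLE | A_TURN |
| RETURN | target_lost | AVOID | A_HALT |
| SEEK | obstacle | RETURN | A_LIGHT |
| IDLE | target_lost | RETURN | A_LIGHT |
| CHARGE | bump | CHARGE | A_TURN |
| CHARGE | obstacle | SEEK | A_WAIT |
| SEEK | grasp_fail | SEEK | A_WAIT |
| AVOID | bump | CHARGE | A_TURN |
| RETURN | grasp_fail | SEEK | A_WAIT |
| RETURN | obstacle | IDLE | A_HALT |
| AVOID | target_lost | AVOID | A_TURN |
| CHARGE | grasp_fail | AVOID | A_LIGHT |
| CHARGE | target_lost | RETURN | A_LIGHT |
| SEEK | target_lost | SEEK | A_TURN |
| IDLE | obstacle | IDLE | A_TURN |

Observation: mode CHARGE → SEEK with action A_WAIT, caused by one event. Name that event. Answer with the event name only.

obstacle

try obstacle: (CHARGE, obstacle) → (SEEK, A_WAIT)  ← matches
try grasp_fail: (CHARGE, grasp_fail) → (AVOID, A_LIGHT)
try bump: (CHARGE, bump) → (CHARGE, A_TURN)
try target_lost: (CHARGE, target_lost) → (RETURN, A_LIGHT)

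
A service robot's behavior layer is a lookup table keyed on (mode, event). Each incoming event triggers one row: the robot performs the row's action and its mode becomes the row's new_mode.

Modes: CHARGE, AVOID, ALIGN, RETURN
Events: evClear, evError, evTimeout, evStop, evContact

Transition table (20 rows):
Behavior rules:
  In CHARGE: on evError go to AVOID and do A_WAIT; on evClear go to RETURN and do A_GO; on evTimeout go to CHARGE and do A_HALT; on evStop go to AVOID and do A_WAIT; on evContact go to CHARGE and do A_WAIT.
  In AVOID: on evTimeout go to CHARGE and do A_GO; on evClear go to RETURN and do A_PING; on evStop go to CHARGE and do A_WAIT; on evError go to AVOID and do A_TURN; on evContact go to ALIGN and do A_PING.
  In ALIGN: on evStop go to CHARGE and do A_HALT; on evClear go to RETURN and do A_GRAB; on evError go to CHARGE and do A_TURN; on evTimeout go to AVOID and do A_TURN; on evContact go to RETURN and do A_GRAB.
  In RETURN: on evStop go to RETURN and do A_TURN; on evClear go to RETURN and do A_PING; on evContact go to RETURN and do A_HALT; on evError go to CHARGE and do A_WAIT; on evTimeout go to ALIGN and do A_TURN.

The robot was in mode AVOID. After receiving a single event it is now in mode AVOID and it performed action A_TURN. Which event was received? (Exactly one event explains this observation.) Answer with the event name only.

evError

try evClear: (AVOID, evClear) → (RETURN, A_PING)
try evError: (AVOID, evError) → (AVOID, A_TURN)  ← matches
try evTimeout: (AVOID, evTimeout) → (CHARGE, A_GO)
try evStop: (AVOID, evStop) → (CHARGE, A_WAIT)
try evContact: (AVOID, evContact) → (ALIGN, A_PING)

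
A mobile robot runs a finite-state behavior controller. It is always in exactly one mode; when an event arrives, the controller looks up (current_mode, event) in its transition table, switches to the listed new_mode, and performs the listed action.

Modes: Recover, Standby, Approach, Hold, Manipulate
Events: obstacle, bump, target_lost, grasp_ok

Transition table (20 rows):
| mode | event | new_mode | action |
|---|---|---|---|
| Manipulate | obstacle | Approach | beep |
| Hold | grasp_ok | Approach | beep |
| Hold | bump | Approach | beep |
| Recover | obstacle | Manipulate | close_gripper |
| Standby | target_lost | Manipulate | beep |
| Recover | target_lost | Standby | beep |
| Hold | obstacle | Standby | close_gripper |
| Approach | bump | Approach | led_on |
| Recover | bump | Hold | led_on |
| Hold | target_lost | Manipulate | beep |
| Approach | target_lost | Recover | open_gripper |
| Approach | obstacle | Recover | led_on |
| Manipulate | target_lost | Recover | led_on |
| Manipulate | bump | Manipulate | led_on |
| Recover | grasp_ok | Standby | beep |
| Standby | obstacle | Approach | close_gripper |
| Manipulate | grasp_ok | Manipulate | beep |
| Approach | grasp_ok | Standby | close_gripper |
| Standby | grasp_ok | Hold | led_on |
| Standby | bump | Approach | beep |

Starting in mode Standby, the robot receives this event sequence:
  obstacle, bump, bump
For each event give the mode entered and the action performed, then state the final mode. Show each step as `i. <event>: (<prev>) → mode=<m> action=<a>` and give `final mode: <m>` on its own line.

final mode: Approach

1. obstacle: (Standby) → mode=Approach action=close_gripper
2. bump: (Approach) → mode=Approach action=led_on
3. bump: (Approach) → mode=Approach action=led_on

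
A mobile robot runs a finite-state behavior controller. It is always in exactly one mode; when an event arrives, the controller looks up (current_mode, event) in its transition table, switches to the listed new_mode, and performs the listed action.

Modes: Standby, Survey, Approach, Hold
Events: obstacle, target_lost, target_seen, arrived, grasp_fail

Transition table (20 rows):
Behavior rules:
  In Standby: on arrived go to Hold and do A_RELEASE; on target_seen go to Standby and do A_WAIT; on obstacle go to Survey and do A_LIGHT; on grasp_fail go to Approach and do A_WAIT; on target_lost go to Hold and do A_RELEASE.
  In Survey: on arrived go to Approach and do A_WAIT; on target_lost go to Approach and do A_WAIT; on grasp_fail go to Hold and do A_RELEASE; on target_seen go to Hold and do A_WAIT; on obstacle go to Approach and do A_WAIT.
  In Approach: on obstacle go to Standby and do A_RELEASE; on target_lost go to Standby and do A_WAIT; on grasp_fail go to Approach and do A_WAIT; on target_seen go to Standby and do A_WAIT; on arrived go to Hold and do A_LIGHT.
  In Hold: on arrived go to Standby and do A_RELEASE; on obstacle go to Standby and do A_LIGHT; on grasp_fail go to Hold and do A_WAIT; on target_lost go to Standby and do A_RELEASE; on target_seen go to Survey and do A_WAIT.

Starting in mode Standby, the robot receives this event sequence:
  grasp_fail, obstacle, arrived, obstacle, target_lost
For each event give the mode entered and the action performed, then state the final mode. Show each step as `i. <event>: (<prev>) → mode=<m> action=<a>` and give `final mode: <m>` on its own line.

1. grasp_fail: (Standby) → mode=Approach action=A_WAIT
2. obstacle: (Approach) → mode=Standby action=A_RELEASE
3. arrived: (Standby) → mode=Hold action=A_RELEASE
4. obstacle: (Hold) → mode=Standby action=A_LIGHT
5. target_lost: (Standby) → mode=Hold action=A_RELEASE

final mode: Hold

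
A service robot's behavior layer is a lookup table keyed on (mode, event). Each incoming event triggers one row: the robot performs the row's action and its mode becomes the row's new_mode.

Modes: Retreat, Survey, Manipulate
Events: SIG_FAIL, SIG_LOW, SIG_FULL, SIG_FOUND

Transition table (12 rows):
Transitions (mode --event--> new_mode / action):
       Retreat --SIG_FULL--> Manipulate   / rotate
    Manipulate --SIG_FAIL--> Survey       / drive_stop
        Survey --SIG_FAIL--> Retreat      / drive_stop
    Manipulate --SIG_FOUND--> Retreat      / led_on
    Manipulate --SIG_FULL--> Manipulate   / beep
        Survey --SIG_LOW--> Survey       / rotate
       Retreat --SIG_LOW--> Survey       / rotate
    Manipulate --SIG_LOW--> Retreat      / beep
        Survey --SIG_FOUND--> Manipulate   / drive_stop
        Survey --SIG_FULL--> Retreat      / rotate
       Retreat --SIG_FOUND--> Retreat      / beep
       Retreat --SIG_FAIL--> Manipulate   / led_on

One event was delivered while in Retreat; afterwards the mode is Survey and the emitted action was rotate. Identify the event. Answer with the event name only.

SIG_LOW

try SIG_FAIL: (Retreat, SIG_FAIL) → (Manipulate, led_on)
try SIG_LOW: (Retreat, SIG_LOW) → (Survey, rotate)  ← matches
try SIG_FULL: (Retreat, SIG_FULL) → (Manipulate, rotate)
try SIG_FOUND: (Retreat, SIG_FOUND) → (Retreat, beep)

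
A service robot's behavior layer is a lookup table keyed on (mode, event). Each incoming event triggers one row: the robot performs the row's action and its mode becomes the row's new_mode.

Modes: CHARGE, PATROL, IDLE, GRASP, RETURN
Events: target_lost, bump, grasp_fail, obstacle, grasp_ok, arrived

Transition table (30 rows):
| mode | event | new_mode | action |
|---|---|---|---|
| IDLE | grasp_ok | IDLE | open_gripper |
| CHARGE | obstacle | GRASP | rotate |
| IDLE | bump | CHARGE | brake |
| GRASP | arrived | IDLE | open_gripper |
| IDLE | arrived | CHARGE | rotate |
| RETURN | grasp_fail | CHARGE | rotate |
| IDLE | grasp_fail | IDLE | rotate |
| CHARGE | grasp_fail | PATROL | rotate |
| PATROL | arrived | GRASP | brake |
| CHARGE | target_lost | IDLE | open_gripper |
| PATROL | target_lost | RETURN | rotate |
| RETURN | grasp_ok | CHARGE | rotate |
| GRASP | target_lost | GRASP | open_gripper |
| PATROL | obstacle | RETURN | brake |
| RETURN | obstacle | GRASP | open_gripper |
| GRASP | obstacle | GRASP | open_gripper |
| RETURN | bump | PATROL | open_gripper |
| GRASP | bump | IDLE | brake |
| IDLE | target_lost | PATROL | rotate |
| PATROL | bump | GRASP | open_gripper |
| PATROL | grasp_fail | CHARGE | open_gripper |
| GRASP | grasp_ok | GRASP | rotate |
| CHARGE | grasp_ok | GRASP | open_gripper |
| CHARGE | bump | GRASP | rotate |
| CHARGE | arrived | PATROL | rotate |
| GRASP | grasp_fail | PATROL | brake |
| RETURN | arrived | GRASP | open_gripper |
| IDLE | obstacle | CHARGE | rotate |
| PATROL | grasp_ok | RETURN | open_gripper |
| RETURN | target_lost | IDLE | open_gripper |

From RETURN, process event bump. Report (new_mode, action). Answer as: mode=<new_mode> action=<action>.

current mode = RETURN; filter table to that mode:
  (RETURN, grasp_fail) → (CHARGE, rotate)
  (RETURN, grasp_ok) → (CHARGE, rotate)
  (RETURN, obstacle) → (GRASP, open_gripper)
  (RETURN, bump) → (PATROL, open_gripper)  ← event matches
  (RETURN, arrived) → (GRASP, open_gripper)
  (RETURN, target_lost) → (IDLE, open_gripper)
event = bump selects (PATROL, open_gripper)

mode=PATROL action=open_gripper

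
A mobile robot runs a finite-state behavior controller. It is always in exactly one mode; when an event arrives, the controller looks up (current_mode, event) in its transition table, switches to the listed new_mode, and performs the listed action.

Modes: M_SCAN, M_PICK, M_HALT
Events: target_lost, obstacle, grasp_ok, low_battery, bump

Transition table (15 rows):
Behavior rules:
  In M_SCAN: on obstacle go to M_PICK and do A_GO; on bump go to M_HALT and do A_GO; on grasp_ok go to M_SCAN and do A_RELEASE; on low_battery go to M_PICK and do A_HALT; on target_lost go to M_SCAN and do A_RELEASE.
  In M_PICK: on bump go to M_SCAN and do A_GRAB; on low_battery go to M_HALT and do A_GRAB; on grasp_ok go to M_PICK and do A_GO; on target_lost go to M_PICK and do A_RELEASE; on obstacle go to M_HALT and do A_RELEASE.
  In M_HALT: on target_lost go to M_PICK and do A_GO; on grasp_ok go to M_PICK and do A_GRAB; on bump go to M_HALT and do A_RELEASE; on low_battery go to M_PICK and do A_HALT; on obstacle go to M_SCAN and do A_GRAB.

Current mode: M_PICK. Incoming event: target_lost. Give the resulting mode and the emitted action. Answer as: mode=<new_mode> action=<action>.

current mode = M_PICK; filter table to that mode:
  (M_PICK, bump) → (M_SCAN, A_GRAB)
  (M_PICK, low_battery) → (M_HALT, A_GRAB)
  (M_PICK, grasp_ok) → (M_PICK, A_GO)
  (M_PICK, target_lost) → (M_PICK, A_RELEASE)  ← event matches
  (M_PICK, obstacle) → (M_HALT, A_RELEASE)
event = target_lost selects (M_PICK, A_RELEASE)

mode=M_PICK action=A_RELEASE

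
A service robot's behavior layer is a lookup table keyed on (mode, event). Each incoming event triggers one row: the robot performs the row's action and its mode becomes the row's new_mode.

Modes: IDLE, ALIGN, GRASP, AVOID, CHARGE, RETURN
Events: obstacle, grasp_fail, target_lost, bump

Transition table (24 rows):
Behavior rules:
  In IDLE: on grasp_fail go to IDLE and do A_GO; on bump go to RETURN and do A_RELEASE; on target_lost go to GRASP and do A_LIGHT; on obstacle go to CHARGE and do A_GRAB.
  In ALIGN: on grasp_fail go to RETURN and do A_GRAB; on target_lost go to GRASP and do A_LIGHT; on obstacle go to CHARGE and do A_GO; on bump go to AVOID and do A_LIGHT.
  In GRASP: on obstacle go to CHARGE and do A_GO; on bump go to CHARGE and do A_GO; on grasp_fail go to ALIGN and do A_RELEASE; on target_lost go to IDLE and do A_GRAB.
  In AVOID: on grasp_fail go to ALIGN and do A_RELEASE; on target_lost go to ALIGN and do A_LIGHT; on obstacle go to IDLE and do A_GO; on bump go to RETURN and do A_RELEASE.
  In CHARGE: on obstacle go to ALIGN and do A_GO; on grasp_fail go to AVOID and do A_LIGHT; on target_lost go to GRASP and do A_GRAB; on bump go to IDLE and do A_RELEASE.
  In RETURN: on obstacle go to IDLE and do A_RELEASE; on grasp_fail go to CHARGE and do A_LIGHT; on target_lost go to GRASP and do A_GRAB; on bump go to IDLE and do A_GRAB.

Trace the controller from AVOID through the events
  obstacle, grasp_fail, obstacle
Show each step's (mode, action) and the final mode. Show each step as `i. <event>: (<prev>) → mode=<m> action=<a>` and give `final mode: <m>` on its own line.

final mode: CHARGE

1. obstacle: (AVOID) → mode=IDLE action=A_GO
2. grasp_fail: (IDLE) → mode=IDLE action=A_GO
3. obstacle: (IDLE) → mode=CHARGE action=A_GRAB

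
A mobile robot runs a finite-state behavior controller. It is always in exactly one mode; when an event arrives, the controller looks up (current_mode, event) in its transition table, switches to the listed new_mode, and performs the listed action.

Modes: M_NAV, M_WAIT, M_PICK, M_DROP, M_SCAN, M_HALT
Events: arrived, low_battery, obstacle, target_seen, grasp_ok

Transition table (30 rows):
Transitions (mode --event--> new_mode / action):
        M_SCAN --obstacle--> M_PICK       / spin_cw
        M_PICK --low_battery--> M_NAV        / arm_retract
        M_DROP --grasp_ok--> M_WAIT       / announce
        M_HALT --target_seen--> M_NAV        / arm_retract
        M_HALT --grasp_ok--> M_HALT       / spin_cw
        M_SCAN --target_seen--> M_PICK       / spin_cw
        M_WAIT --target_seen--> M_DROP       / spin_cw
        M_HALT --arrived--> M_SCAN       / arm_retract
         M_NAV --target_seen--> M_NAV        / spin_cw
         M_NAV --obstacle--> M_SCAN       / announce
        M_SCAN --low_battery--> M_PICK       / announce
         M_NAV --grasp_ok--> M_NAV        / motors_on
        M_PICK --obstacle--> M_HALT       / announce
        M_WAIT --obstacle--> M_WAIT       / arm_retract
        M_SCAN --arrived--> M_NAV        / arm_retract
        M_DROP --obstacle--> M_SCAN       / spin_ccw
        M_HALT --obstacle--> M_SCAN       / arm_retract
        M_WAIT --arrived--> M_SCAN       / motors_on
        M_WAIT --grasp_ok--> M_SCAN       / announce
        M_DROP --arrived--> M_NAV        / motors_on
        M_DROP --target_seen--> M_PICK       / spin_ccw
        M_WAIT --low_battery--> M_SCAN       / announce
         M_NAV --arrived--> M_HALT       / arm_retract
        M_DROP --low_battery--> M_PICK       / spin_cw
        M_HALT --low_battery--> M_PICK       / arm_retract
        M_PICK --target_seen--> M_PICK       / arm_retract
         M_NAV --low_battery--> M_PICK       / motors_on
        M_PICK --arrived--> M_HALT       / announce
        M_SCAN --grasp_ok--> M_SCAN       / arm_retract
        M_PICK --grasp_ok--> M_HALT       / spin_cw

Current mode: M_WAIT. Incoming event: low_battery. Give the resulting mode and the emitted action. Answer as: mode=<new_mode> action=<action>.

mode=M_SCAN action=announce

current mode = M_WAIT; filter table to that mode:
  (M_WAIT, target_seen) → (M_DROP, spin_cw)
  (M_WAIT, obstacle) → (M_WAIT, arm_retract)
  (M_WAIT, arrived) → (M_SCAN, motors_on)
  (M_WAIT, grasp_ok) → (M_SCAN, announce)
  (M_WAIT, low_battery) → (M_SCAN, announce)  ← event matches
event = low_battery selects (M_SCAN, announce)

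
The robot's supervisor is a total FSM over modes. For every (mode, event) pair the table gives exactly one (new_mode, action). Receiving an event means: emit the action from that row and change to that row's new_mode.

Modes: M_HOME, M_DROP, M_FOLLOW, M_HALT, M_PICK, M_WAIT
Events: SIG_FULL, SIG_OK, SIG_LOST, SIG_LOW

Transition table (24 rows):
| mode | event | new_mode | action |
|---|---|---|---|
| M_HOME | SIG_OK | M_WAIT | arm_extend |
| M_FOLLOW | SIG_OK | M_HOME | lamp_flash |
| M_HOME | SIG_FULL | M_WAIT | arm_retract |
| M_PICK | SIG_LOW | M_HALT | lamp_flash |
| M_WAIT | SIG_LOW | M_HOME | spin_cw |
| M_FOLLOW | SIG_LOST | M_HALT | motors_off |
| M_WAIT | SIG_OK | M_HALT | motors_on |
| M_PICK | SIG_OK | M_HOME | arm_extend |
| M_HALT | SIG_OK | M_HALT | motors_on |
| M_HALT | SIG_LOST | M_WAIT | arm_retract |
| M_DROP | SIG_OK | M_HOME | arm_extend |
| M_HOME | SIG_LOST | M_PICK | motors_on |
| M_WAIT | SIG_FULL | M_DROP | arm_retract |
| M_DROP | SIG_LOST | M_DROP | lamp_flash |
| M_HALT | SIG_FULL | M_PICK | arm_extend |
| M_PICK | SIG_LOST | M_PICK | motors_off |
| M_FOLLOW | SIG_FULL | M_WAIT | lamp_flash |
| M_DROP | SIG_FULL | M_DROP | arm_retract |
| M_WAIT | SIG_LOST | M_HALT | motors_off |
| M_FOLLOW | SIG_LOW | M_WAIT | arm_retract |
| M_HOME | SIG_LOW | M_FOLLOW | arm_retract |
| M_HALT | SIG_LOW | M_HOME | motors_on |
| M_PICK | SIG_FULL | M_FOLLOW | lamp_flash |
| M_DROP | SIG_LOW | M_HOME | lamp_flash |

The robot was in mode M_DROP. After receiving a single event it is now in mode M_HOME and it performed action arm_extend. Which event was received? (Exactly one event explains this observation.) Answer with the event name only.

SIG_OK

try SIG_FULL: (M_DROP, SIG_FULL) → (M_DROP, arm_retract)
try SIG_OK: (M_DROP, SIG_OK) → (M_HOME, arm_extend)  ← matches
try SIG_LOST: (M_DROP, SIG_LOST) → (M_DROP, lamp_flash)
try SIG_LOW: (M_DROP, SIG_LOW) → (M_HOME, lamp_flash)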